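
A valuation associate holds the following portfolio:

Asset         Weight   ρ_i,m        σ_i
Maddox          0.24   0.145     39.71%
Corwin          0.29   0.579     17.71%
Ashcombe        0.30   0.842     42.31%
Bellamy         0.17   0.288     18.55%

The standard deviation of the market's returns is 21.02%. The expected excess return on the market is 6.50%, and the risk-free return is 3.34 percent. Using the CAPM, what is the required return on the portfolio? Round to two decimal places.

β_Maddox = 0.145 × 39.71% / 21.02% = 0.2739
β_Corwin = 0.579 × 17.71% / 21.02% = 0.4878
β_Ashcombe = 0.842 × 42.31% / 21.02% = 1.6948
β_Bellamy = 0.288 × 18.55% / 21.02% = 0.2542
β_P = Σ w_i β_i = 0.24×0.2739 + 0.29×0.4878 + 0.30×1.6948 + 0.17×0.2542 = 0.7589
E(R_P) = R_f + β_P × MRP = 3.34% + 0.7589 × 6.50% = 8.27%

8.27%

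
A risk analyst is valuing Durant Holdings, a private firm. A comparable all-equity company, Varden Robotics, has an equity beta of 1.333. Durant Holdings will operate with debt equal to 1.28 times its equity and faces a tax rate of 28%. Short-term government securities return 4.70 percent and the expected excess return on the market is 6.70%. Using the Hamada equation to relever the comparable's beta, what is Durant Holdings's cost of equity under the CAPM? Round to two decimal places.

β_L = β_U × [1 + (1 − t)(D/E)] = 1.333 × [1 + (1 − 0.28) × 1.28]
    = 1.333 × [1 + 0.72 × 1.28] = 1.333 × 1.9216 = 2.5615
E(R) = R_f + β_L × MRP = 4.70% + 2.5615 × 6.70% = 21.86%

21.86%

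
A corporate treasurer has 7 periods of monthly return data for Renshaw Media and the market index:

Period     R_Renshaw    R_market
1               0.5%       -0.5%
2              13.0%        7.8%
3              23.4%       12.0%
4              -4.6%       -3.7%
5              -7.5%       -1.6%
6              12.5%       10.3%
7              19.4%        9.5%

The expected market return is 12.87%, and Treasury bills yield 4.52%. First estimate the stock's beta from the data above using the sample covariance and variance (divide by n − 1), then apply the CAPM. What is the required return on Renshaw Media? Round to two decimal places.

Mean R_i = (0.5 + 13.0 + 23.4 − 4.6 − 7.5 + 12.5 + 19.4) / 7 = 8.1000%
Mean R_m = (-0.5 + 7.8 + 12.0 − 3.7 − 1.6 + 10.3 + 9.5) / 7 = 4.8286%
Σ(R_i − R̄_i)(R_m − R̄_m) = 450.2400  ⇒  Cov = 450.2400 / 6 = 75.0400
Σ(R_m − R̄_m)² = 254.4743  ⇒  Var(R_m) = 254.4743 / 6 = 42.4124
β = Cov / Var(R_m) = 75.0400 / 42.4124 = 1.7693
MRP = 12.87% − 4.52% = 8.35%
E(R) = R_f + β × MRP = 4.52% + 1.7693 × 8.35% = 19.29%

19.29%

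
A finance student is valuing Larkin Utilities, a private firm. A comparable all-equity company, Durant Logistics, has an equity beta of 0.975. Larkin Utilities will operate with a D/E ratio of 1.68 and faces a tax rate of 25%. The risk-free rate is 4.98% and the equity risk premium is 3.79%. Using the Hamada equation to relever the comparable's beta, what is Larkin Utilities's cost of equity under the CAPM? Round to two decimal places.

13.33%

β_L = β_U × [1 + (1 − t)(D/E)] = 0.975 × [1 + (1 − 0.25) × 1.68]
    = 0.975 × [1 + 0.75 × 1.68] = 0.975 × 2.2600 = 2.2035
E(R) = R_f + β_L × MRP = 4.98% + 2.2035 × 3.79% = 13.33%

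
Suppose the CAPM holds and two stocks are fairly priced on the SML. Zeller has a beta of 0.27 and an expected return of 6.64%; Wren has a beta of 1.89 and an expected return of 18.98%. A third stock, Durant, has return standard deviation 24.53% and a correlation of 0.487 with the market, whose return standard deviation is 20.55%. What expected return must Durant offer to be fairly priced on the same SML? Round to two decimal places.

MRP = (18.98% − 6.64%) / (1.89 − 0.27) = 7.6173%
R_f = 6.64% − 0.27 × 7.6173% = 4.5833%
β_Durant = ρ·σ_i/σ_m = 0.487 × 24.53 / 20.55 = 0.5813
E(R_Durant) = R_f + β × MRP = 4.5833% + 0.5813 × 7.6173% = 9.01%

9.01%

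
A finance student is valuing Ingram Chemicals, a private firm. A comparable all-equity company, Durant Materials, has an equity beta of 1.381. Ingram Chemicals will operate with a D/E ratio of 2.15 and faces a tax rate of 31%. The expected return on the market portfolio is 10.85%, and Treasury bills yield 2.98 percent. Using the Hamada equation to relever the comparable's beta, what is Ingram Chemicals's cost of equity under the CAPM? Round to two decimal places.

29.97%

β_L = β_U × [1 + (1 − t)(D/E)] = 1.381 × [1 + (1 − 0.31) × 2.15]
    = 1.381 × [1 + 0.69 × 2.15] = 1.381 × 2.4835 = 3.4297
MRP = 10.85% − 2.98% = 7.87%
E(R) = R_f + β_L × MRP = 2.98% + 3.4297 × 7.87% = 29.97%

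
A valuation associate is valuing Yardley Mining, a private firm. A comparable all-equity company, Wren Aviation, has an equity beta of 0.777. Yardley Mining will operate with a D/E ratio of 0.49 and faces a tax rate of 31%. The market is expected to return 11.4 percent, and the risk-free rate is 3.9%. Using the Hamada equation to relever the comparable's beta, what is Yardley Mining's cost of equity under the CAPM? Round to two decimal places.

11.70%

β_L = β_U × [1 + (1 − t)(D/E)] = 0.777 × [1 + (1 − 0.31) × 0.49]
    = 0.777 × [1 + 0.69 × 0.49] = 0.777 × 1.3381 = 1.0397
MRP = 11.4% − 3.9% = 7.50%
E(R) = R_f + β_L × MRP = 3.9% + 1.0397 × 7.5% = 11.70%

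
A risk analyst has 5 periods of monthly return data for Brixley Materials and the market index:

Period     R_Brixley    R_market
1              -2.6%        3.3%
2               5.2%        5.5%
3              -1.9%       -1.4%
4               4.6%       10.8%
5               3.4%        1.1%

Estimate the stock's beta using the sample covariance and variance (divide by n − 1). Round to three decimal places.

0.492

Mean R_i = (-2.6 + 5.2 − 1.9 + 4.6 + 3.4) / 5 = 1.7400%
Mean R_m = (3.3 + 5.5 − 1.4 + 10.8 + 1.1) / 5 = 3.8600%
Σ(R_i − R̄_i)(R_m − R̄_m) = 42.5180  ⇒  Cov = 42.5180 / 4 = 10.6295
Σ(R_m − R̄_m)² = 86.4520  ⇒  Var(R_m) = 86.4520 / 4 = 21.6130
β = Cov / Var(R_m) = 10.6295 / 21.6130 = 0.4918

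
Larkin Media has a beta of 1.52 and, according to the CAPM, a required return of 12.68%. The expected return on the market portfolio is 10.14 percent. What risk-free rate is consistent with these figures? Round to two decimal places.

E(R) = R_f + β(E(R_m) − R_f) = R_f(1 − β) + β·E(R_m)
12.68% = R_f × (1 − 1.52) + 1.52 × 10.14%
12.68% = R_f × -0.52 + 15.4128%
R_f = (12.68% − 15.4128%) / -0.52 = 5.26%

5.26%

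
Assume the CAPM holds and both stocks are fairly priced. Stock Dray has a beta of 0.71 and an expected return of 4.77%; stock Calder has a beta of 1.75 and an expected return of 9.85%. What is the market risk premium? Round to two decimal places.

Both satisfy E(R) = R_f + β·MRP, so the slope of the SML is
MRP = (9.85% − 4.77%) / (1.75 − 0.71) = 5.08% / 1.04 = 4.8846%

4.88%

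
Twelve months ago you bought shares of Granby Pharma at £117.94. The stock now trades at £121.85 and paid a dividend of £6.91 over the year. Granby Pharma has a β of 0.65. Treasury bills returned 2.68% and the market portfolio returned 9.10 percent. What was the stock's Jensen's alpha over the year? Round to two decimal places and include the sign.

Realised HPR = (P1 + D1 − P0) / P0 = (121.85 + 6.91 − 117.94) / 117.94 = 10.82 / 117.94 = 9.1742%
MRP = 9.10% − 2.68% = 6.42%
CAPM required = R_f + β·MRP = 2.68% + 0.65 × 6.42% = 6.8530%
α = realised − required = 9.1742% − 6.8530% = +2.32%

+2.32%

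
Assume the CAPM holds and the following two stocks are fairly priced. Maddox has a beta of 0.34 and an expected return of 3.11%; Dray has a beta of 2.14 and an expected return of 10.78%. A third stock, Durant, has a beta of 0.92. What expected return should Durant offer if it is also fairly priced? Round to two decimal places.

5.58%

MRP (SML slope) = (10.78% − 3.11%) / (2.14 − 0.34) = 7.67% / 1.80 = 4.2611%
R_f (intercept) = 3.11% − 0.34 × 4.2611% = 1.6612%
E(R_Durant) = R_f + β × MRP = 1.6612% + 0.92 × 4.2611% = 5.58%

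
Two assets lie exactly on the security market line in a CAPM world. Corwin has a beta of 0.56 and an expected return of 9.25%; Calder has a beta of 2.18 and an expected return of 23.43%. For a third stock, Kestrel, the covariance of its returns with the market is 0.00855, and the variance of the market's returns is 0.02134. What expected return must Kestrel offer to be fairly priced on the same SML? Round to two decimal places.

MRP = (23.43% − 9.25%) / (2.18 − 0.56) = 8.7531%
R_f = 9.25% − 0.56 × 8.7531% = 4.3483%
β_Kestrel = Cov / Var(R_m) = 0.00855 / 0.02134 = 0.4007
E(R_Kestrel) = R_f + β × MRP = 4.3483% + 0.4007 × 8.7531% = 7.86%

7.86%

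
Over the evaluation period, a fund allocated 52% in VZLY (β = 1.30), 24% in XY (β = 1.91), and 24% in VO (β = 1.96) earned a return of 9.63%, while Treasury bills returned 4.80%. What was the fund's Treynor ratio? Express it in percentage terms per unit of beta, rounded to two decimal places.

3.01%

β_P = 0.52×1.30 + 0.24×1.91 + 0.24×1.96 = 1.6048
Treynor = (R_P − R_f) / β_P = (9.63% − 4.80%) / 1.6048 = 4.83% / 1.6048 = 3.01%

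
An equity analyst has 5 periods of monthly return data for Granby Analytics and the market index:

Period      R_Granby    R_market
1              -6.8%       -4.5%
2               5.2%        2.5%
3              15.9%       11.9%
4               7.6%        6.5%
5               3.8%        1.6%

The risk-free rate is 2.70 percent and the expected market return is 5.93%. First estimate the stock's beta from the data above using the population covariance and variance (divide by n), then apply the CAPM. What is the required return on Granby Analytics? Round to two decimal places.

Mean R_i = (-6.8 + 5.2 + 15.9 + 7.6 + 3.8) / 5 = 5.1400%
Mean R_m = (-4.5 + 2.5 + 11.9 + 6.5 + 1.6) / 5 = 3.6000%
Σ(R_i − R̄_i)(R_m − R̄_m) = 195.7700  ⇒  Cov = 195.7700 / 5 = 39.1540
Σ(R_m − R̄_m)² = 148.1200  ⇒  Var(R_m) = 148.1200 / 5 = 29.6240
β = Cov / Var(R_m) = 39.1540 / 29.6240 = 1.3217
MRP = 5.93% − 2.70% = 3.23%
E(R) = R_f + β × MRP = 2.70% + 1.3217 × 3.23% = 6.97%

6.97%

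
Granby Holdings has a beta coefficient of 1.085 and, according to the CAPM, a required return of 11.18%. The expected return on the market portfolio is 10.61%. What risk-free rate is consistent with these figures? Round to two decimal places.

3.90%

E(R) = R_f + β(E(R_m) − R_f) = R_f(1 − β) + β·E(R_m)
11.18% = R_f × (1 − 1.085) + 1.085 × 10.61%
11.18% = R_f × -0.085 + 11.51185%
R_f = (11.18% − 11.51185%) / -0.085 = 3.90%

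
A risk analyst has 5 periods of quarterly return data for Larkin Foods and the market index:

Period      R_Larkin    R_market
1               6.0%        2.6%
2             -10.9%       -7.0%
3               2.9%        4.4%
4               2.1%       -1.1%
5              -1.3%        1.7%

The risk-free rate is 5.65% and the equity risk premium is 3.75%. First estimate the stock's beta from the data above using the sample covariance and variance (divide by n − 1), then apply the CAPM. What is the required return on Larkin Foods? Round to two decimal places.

10.40%

Mean R_i = (6.0 − 10.9 + 2.9 + 2.1 − 1.3) / 5 = -0.2400%
Mean R_m = (2.6 − 7.0 + 4.4 − 1.1 + 1.7) / 5 = 0.1200%
Σ(R_i − R̄_i)(R_m − R̄_m) = 100.2840  ⇒  Cov = 100.2840 / 4 = 25.0710
Σ(R_m − R̄_m)² = 79.1480  ⇒  Var(R_m) = 79.1480 / 4 = 19.7870
β = Cov / Var(R_m) = 25.0710 / 19.7870 = 1.2670
E(R) = R_f + β × MRP = 5.65% + 1.2670 × 3.75% = 10.40%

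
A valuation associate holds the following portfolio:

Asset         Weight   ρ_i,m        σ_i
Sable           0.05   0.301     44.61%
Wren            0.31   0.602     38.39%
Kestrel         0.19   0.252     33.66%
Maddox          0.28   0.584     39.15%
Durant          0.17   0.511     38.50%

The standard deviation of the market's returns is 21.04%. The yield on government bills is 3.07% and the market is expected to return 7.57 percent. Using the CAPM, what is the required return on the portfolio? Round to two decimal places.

β_Sable = 0.301 × 44.61% / 21.04% = 0.6382
β_Wren = 0.602 × 38.39% / 21.04% = 1.0984
β_Kestrel = 0.252 × 33.66% / 21.04% = 0.4032
β_Maddox = 0.584 × 39.15% / 21.04% = 1.0867
β_Durant = 0.511 × 38.50% / 21.04% = 0.9351
β_P = Σ w_i β_i = 0.05×0.6382 + 0.31×1.0984 + 0.19×0.4032 + 0.28×1.0867 + 0.17×0.9351 = 0.9123
MRP = 7.57% − 3.07% = 4.50%
E(R_P) = R_f + β_P × MRP = 3.07% + 0.9123 × 4.50% = 7.18%

7.18%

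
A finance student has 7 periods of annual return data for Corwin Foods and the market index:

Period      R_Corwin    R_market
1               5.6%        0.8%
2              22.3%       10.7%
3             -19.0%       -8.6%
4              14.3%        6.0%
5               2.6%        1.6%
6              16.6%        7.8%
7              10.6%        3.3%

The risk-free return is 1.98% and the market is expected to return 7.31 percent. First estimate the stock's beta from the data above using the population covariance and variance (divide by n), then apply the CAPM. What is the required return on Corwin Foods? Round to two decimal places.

13.37%

Mean R_i = (5.6 + 22.3 − 19.0 + 14.3 + 2.6 + 16.6 + 10.6) / 7 = 7.5714%
Mean R_m = (0.8 + 10.7 − 8.6 + 6.0 + 1.6 + 7.8 + 3.3) / 7 = 3.0857%
Σ(R_i − R̄_i)(R_m − R̄_m) = 497.3671  ⇒  Cov = 497.3671 / 7 = 71.0524
Σ(R_m − R̄_m)² = 232.7286  ⇒  Var(R_m) = 232.7286 / 7 = 33.2469
β = Cov / Var(R_m) = 71.0524 / 33.2469 = 2.1371
MRP = 7.31% − 1.98% = 5.33%
E(R) = R_f + β × MRP = 1.98% + 2.1371 × 5.33% = 13.37%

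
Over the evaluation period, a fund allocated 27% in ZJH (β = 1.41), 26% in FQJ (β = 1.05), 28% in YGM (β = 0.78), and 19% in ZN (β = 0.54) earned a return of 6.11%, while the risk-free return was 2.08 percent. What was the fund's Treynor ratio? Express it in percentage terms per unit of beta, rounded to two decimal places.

β_P = 0.27×1.41 + 0.26×1.05 + 0.28×0.78 + 0.19×0.54 = 0.9747
Treynor = (R_P − R_f) / β_P = (6.11% − 2.08%) / 0.9747 = 4.03% / 0.9747 = 4.13%

4.13%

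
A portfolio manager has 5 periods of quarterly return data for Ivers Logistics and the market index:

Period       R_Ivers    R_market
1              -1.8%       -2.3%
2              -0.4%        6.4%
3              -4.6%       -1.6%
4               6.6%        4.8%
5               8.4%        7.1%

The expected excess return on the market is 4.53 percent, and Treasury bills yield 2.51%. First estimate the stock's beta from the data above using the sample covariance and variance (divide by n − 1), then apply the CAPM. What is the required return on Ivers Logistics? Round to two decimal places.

Mean R_i = (-1.8 − 0.4 − 4.6 + 6.6 + 8.4) / 5 = 1.6400%
Mean R_m = (-2.3 + 6.4 − 1.6 + 4.8 + 7.1) / 5 = 2.8800%
Σ(R_i − R̄_i)(R_m − R̄_m) = 76.6440  ⇒  Cov = 76.6440 / 4 = 19.1610
Σ(R_m − R̄_m)² = 80.7880  ⇒  Var(R_m) = 80.7880 / 4 = 20.1970
β = Cov / Var(R_m) = 19.1610 / 20.1970 = 0.9487
E(R) = R_f + β × MRP = 2.51% + 0.9487 × 4.53% = 6.81%

6.81%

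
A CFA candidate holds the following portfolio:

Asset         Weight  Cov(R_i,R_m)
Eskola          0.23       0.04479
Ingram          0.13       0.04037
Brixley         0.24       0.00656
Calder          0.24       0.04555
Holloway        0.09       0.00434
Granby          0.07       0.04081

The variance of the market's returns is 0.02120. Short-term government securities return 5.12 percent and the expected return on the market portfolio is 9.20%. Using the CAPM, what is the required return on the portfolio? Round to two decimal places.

11.14%

β_Eskola = 0.04479 / 0.02120 = 2.1127
β_Ingram = 0.04037 / 0.02120 = 1.9042
β_Brixley = 0.00656 / 0.02120 = 0.3094
β_Calder = 0.04555 / 0.02120 = 2.1486
β_Holloway = 0.00434 / 0.02120 = 0.2047
β_Granby = 0.04081 / 0.02120 = 1.9250
β_P = Σ w_i β_i = 0.23×2.1127 + 0.13×1.9042 + 0.24×0.3094 + 0.24×2.1486 + 0.09×0.2047 + 0.07×1.9250 = 1.4766
MRP = 9.20% − 5.12% = 4.08%
E(R_P) = R_f + β_P × MRP = 5.12% + 1.4766 × 4.08% = 11.14%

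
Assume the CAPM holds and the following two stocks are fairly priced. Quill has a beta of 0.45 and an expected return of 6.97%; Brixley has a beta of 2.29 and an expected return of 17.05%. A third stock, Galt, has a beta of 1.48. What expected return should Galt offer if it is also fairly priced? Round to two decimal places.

12.61%

MRP (SML slope) = (17.05% − 6.97%) / (2.29 − 0.45) = 10.08% / 1.84 = 5.4783%
R_f (intercept) = 6.97% − 0.45 × 5.4783% = 4.5048%
E(R_Galt) = R_f + β × MRP = 4.5048% + 1.48 × 5.4783% = 12.61%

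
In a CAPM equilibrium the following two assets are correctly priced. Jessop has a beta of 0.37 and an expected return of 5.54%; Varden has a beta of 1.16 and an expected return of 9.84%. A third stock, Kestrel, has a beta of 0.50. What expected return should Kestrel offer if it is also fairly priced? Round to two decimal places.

MRP (SML slope) = (9.84% − 5.54%) / (1.16 − 0.37) = 4.30% / 0.79 = 5.4430%
R_f (intercept) = 5.54% − 0.37 × 5.4430% = 3.5261%
E(R_Kestrel) = R_f + β × MRP = 3.5261% + 0.50 × 5.4430% = 6.25%

6.25%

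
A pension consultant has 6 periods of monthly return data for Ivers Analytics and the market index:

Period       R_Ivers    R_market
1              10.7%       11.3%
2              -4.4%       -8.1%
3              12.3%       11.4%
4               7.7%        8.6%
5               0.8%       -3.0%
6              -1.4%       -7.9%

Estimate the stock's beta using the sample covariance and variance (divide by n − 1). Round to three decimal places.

0.719

Mean R_i = (10.7 − 4.4 + 12.3 + 7.7 + 0.8 − 1.4) / 6 = 4.2833%
Mean R_m = (11.3 − 8.1 + 11.4 + 8.6 − 3.0 − 7.9) / 6 = 2.0500%
Σ(R_i − R̄_i)(R_m − R̄_m) = 318.9650  ⇒  Cov = 318.9650 / 5 = 63.7930
Σ(R_m − R̄_m)² = 443.4150  ⇒  Var(R_m) = 443.4150 / 5 = 88.6830
β = Cov / Var(R_m) = 63.7930 / 88.6830 = 0.7193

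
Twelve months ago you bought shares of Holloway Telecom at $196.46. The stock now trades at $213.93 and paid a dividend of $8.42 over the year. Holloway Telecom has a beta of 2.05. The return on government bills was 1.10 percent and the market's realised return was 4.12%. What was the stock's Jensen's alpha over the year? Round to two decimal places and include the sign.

Realised HPR = (P1 + D1 − P0) / P0 = (213.93 + 8.42 − 196.46) / 196.46 = 25.89 / 196.46 = 13.1783%
MRP = 4.12% − 1.10% = 3.02%
CAPM required = R_f + β·MRP = 1.10% + 2.05 × 3.02% = 7.2910%
α = realised − required = 13.1783% − 7.2910% = +5.89%

+5.89%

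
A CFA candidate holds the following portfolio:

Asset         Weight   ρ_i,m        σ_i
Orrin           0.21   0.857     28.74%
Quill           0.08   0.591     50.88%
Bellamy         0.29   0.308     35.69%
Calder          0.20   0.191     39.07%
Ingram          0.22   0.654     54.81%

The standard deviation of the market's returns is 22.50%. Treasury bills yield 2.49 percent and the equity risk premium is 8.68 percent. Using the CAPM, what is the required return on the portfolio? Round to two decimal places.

10.26%

β_Orrin = 0.857 × 28.74% / 22.50% = 1.0947
β_Quill = 0.591 × 50.88% / 22.50% = 1.3364
β_Bellamy = 0.308 × 35.69% / 22.50% = 0.4886
β_Calder = 0.191 × 39.07% / 22.50% = 0.3317
β_Ingram = 0.654 × 54.81% / 22.50% = 1.5931
β_P = Σ w_i β_i = 0.21×1.0947 + 0.08×1.3364 + 0.29×0.4886 + 0.20×0.3317 + 0.22×1.5931 = 0.8953
E(R_P) = R_f + β_P × MRP = 2.49% + 0.8953 × 8.68% = 10.26%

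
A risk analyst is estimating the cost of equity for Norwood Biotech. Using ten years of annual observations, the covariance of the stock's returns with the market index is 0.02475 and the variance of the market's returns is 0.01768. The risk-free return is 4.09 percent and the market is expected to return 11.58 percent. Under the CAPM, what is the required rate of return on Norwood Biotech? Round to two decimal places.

14.58%

β = Cov(R_i, R_m) / Var(R_m) = 0.02475 / 0.01768 = 1.3999
MRP = 11.58% − 4.09% = 7.49%
E(R) = R_f + β × MRP = 4.09% + 1.3999 × 7.49% = 14.58%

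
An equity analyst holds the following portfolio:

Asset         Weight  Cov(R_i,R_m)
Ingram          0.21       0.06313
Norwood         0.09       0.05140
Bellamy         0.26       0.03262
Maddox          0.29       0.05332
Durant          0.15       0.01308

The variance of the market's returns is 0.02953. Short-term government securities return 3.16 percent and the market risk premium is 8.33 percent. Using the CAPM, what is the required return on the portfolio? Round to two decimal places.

β_Ingram = 0.06313 / 0.02953 = 2.1378
β_Norwood = 0.05140 / 0.02953 = 1.7406
β_Bellamy = 0.03262 / 0.02953 = 1.1046
β_Maddox = 0.05332 / 0.02953 = 1.8056
β_Durant = 0.01308 / 0.02953 = 0.4429
β_P = Σ w_i β_i = 0.21×2.1378 + 0.09×1.7406 + 0.26×1.1046 + 0.29×1.8056 + 0.15×0.4429 = 1.4828
E(R_P) = R_f + β_P × MRP = 3.16% + 1.4828 × 8.33% = 15.51%

15.51%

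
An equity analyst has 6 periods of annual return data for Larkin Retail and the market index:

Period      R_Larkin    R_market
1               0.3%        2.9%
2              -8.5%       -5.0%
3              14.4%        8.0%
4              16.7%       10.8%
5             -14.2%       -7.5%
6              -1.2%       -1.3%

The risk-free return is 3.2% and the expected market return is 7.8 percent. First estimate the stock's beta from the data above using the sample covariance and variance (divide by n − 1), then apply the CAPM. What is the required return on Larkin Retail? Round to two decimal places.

Mean R_i = (0.3 − 8.5 + 14.4 + 16.7 − 14.2 − 1.2) / 6 = 1.2500%
Mean R_m = (2.9 − 5.0 + 8.0 + 10.8 − 7.5 − 1.3) / 6 = 1.3167%
Σ(R_i − R̄_i)(R_m − R̄_m) = 437.1150  ⇒  Cov = 437.1150 / 5 = 87.4230
Σ(R_m − R̄_m)² = 261.5883  ⇒  Var(R_m) = 261.5883 / 5 = 52.3177
β = Cov / Var(R_m) = 87.4230 / 52.3177 = 1.6710
MRP = 7.8% − 3.2% = 4.60%
E(R) = R_f + β × MRP = 3.2% + 1.6710 × 4.6% = 10.89%

10.89%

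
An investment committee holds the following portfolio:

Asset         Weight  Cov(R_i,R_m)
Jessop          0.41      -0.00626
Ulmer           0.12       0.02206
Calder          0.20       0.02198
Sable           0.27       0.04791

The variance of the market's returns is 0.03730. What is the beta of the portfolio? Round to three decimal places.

β_Jessop = -0.00626 / 0.03730 = -0.1678
β_Ulmer = 0.02206 / 0.03730 = 0.5914
β_Calder = 0.02198 / 0.03730 = 0.5893
β_Sable = 0.04791 / 0.03730 = 1.2845
β_P = Σ w_i β_i = 0.41×-0.1678 + 0.12×0.5914 + 0.20×0.5893 + 0.27×1.2845 = 0.4668

0.467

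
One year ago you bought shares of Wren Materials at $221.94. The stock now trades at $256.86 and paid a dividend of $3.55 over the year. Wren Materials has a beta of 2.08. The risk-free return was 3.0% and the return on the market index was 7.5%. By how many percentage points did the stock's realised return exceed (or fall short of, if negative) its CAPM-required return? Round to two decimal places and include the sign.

Realised HPR = (P1 + D1 − P0) / P0 = (256.86 + 3.55 − 221.94) / 221.94 = 38.47 / 221.94 = 17.3335%
MRP = 7.5% − 3.0% = 4.50%
CAPM required = R_f + β·MRP = 3.0% + 2.08 × 4.5% = 12.3600%
α = realised − required = 17.3335% − 12.3600% = +4.97%

+4.97%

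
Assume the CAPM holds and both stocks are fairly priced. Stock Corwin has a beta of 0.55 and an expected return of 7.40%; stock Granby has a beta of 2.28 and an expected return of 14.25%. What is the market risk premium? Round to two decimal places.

3.96%

Both satisfy E(R) = R_f + β·MRP, so the slope of the SML is
MRP = (14.25% − 7.40%) / (2.28 − 0.55) = 6.85% / 1.73 = 3.9595%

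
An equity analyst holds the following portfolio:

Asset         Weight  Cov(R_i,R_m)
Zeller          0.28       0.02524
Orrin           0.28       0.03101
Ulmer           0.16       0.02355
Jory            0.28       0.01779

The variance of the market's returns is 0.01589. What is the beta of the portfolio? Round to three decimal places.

1.542

β_Zeller = 0.02524 / 0.01589 = 1.5884
β_Orrin = 0.03101 / 0.01589 = 1.9515
β_Ulmer = 0.02355 / 0.01589 = 1.4821
β_Jory = 0.01779 / 0.01589 = 1.1196
β_P = Σ w_i β_i = 0.28×1.5884 + 0.28×1.9515 + 0.16×1.4821 + 0.28×1.1196 = 1.5418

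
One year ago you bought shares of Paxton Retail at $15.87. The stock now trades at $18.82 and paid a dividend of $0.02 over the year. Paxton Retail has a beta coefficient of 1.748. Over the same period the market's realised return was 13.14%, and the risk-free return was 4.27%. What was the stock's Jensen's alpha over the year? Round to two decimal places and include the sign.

Realised HPR = (P1 + D1 − P0) / P0 = (18.82 + 0.02 − 15.87) / 15.87 = 2.97 / 15.87 = 18.7146%
MRP = 13.14% − 4.27% = 8.87%
CAPM required = R_f + β·MRP = 4.27% + 1.748 × 8.87% = 19.77476%
α = realised − required = 18.7146% − 19.77476% = -1.06%

-1.06%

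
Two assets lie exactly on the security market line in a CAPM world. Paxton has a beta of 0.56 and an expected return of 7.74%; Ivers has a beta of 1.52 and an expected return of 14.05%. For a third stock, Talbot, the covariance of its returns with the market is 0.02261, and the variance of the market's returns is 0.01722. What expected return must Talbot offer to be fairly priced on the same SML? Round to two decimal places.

MRP = (14.05% − 7.74%) / (1.52 − 0.56) = 6.5729%
R_f = 7.74% − 0.56 × 6.5729% = 4.0592%
β_Talbot = Cov / Var(R_m) = 0.02261 / 0.01722 = 1.3130
E(R_Talbot) = R_f + β × MRP = 4.0592% + 1.3130 × 6.5729% = 12.69%

12.69%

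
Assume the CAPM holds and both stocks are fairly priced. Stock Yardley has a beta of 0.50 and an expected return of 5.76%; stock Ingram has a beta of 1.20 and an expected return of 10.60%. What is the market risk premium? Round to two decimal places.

6.91%

Both satisfy E(R) = R_f + β·MRP, so the slope of the SML is
MRP = (10.60% − 5.76%) / (1.20 − 0.50) = 4.84% / 0.70 = 6.9143%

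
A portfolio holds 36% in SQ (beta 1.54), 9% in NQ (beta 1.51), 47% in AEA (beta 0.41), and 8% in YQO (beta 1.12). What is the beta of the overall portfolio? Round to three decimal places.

β_P = Σ w_i β_i = 0.36×1.54 + 0.09×1.51 + 0.47×0.41 + 0.08×1.12 = 0.9726

0.973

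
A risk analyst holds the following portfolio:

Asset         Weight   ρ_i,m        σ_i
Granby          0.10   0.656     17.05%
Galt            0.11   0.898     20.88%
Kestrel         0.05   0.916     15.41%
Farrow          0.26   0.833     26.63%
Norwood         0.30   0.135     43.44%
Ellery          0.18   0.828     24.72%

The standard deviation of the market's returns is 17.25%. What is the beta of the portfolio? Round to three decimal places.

0.875

β_Granby = 0.656 × 17.05% / 17.25% = 0.6484
β_Galt = 0.898 × 20.88% / 17.25% = 1.0870
β_Kestrel = 0.916 × 15.41% / 17.25% = 0.8183
β_Farrow = 0.833 × 26.63% / 17.25% = 1.2860
β_Norwood = 0.135 × 43.44% / 17.25% = 0.3400
β_Ellery = 0.828 × 24.72% / 17.25% = 1.1866
β_P = Σ w_i β_i = 0.10×0.6484 + 0.11×1.0870 + 0.05×0.8183 + 0.26×1.2860 + 0.30×0.3400 + 0.18×1.1866 = 0.8753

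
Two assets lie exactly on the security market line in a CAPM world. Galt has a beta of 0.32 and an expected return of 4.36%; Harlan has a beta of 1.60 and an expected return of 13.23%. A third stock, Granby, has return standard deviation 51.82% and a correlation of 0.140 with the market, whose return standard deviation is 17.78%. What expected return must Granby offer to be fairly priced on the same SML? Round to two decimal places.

MRP = (13.23% − 4.36%) / (1.60 − 0.32) = 6.9297%
R_f = 4.36% − 0.32 × 6.9297% = 2.1425%
β_Granby = ρ·σ_i/σ_m = 0.140 × 51.82 / 17.78 = 0.4080
E(R_Granby) = R_f + β × MRP = 2.1425% + 0.4080 × 6.9297% = 4.97%

4.97%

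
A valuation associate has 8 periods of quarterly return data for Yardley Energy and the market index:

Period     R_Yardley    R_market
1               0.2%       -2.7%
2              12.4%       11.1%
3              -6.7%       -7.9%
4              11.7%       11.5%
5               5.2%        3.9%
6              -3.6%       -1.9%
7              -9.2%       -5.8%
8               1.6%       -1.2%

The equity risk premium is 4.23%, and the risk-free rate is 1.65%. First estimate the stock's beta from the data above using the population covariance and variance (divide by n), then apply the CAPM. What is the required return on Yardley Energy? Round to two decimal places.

Mean R_i = (0.2 + 12.4 − 6.7 + 11.7 + 5.2 − 3.6 − 9.2 + 1.6) / 8 = 1.4500%
Mean R_m = (-2.7 + 11.1 − 7.9 + 11.5 + 3.9 − 1.9 − 5.8 − 1.2) / 8 = 0.8750%
Σ(R_i − R̄_i)(R_m − R̄_m) = 392.9900  ⇒  Cov = 392.9900 / 8 = 49.1238
Σ(R_m − R̄_m)² = 372.9350  ⇒  Var(R_m) = 372.9350 / 8 = 46.6169
β = Cov / Var(R_m) = 49.1238 / 46.6169 = 1.0538
E(R) = R_f + β × MRP = 1.65% + 1.0538 × 4.23% = 6.11%

6.11%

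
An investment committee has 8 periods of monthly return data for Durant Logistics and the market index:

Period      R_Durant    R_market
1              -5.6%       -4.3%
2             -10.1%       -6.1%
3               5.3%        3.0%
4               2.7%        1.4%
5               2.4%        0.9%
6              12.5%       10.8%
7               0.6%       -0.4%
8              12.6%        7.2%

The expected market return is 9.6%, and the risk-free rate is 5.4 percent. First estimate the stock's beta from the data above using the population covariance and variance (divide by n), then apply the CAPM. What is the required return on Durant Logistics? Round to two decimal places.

11.24%

Mean R_i = (-5.6 − 10.1 + 5.3 + 2.7 + 2.4 + 12.5 + 0.6 + 12.6) / 8 = 2.5500%
Mean R_m = (-4.3 − 6.1 + 3.0 + 1.4 + 0.9 + 10.8 − 0.4 + 7.2) / 8 = 1.5625%
Σ(R_i − R̄_i)(R_m − R̄_m) = 301.1350  ⇒  Cov = 301.1350 / 8 = 37.6419
Σ(R_m − R̄_m)² = 216.5788  ⇒  Var(R_m) = 216.5788 / 8 = 27.0724
β = Cov / Var(R_m) = 37.6419 / 27.0724 = 1.3904
MRP = 9.6% − 5.4% = 4.20%
E(R) = R_f + β × MRP = 5.4% + 1.3904 × 4.2% = 11.24%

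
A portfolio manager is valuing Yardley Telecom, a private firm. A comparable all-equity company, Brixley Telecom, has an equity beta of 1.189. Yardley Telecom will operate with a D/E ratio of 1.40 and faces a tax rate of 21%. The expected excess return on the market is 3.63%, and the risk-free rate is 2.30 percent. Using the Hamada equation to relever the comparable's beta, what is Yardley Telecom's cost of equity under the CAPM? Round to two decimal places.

β_L = β_U × [1 + (1 − t)(D/E)] = 1.189 × [1 + (1 − 0.21) × 1.40]
    = 1.189 × [1 + 0.79 × 1.40] = 1.189 × 2.1060 = 2.5040
E(R) = R_f + β_L × MRP = 2.30% + 2.5040 × 3.63% = 11.39%

11.39%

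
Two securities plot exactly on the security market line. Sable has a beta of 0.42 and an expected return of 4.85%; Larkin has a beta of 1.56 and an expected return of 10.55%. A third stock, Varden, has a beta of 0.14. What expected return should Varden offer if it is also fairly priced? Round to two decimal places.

3.45%

MRP (SML slope) = (10.55% − 4.85%) / (1.56 − 0.42) = 5.70% / 1.14 = 5.0000%
R_f (intercept) = 4.85% − 0.42 × 5.0000% = 2.7500%
E(R_Varden) = R_f + β × MRP = 2.7500% + 0.14 × 5.0000% = 3.45%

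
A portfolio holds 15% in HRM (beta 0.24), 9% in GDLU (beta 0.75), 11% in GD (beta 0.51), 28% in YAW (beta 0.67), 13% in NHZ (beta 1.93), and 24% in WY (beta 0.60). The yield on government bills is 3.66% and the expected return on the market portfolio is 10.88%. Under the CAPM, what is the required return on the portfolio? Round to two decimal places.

9.02%

β_P = Σ w_i β_i = 0.15×0.24 + 0.09×0.75 + 0.11×0.51 + 0.28×0.67 + 0.13×1.93 + 0.24×0.60 = 0.7421
MRP = 10.88% − 3.66% = 7.22%
E(R_P) = R_f + β_P × MRP = 3.66% + 0.7421 × 7.22% = 9.02%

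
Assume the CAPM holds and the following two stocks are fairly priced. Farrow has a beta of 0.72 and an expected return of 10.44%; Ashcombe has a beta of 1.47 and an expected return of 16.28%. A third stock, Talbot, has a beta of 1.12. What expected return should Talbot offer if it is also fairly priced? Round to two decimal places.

13.55%

MRP (SML slope) = (16.28% − 10.44%) / (1.47 − 0.72) = 5.84% / 0.75 = 7.7867%
R_f (intercept) = 10.44% − 0.72 × 7.7867% = 4.8336%
E(R_Talbot) = R_f + β × MRP = 4.8336% + 1.12 × 7.7867% = 13.55%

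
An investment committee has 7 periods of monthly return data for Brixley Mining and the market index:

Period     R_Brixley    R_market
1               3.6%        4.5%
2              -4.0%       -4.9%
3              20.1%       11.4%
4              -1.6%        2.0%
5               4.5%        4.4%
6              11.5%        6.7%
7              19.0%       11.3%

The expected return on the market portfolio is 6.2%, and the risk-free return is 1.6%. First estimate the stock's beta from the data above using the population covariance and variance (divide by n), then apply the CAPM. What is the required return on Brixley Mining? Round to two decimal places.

8.93%

Mean R_i = (3.6 − 4.0 + 20.1 − 1.6 + 4.5 + 11.5 + 19.0) / 7 = 7.5857%
Mean R_m = (4.5 − 4.9 + 11.4 + 2.0 + 4.4 + 6.7 + 11.3) / 7 = 5.0571%
Σ(R_i − R̄_i)(R_m − R̄_m) = 304.7557  ⇒  Cov = 304.7557 / 7 = 43.5365
Σ(R_m − R̄_m)² = 191.1371  ⇒  Var(R_m) = 191.1371 / 7 = 27.3053
β = Cov / Var(R_m) = 43.5365 / 27.3053 = 1.5944
MRP = 6.2% − 1.6% = 4.60%
E(R) = R_f + β × MRP = 1.6% + 1.5944 × 4.6% = 8.93%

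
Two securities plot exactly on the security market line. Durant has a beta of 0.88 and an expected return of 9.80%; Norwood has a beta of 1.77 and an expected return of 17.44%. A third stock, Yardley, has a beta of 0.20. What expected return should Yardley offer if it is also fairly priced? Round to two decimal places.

MRP (SML slope) = (17.44% − 9.80%) / (1.77 − 0.88) = 7.64% / 0.89 = 8.5843%
R_f (intercept) = 9.80% − 0.88 × 8.5843% = 2.2458%
E(R_Yardley) = R_f + β × MRP = 2.2458% + 0.20 × 8.5843% = 3.96%

3.96%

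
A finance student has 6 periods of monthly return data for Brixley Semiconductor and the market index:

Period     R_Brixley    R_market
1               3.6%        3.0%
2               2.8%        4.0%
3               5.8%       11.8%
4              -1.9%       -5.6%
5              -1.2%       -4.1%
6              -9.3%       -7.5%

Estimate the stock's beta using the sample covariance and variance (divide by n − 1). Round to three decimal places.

Mean R_i = (3.6 + 2.8 + 5.8 − 1.9 − 1.2 − 9.3) / 6 = -0.0333%
Mean R_m = (3.0 + 4.0 + 11.8 − 5.6 − 4.1 − 7.5) / 6 = 0.2667%
Σ(R_i − R̄_i)(R_m − R̄_m) = 175.8033  ⇒  Cov = 175.8033 / 5 = 35.1607
Σ(R_m − R̄_m)² = 268.2333  ⇒  Var(R_m) = 268.2333 / 5 = 53.6467
β = Cov / Var(R_m) = 35.1607 / 53.6467 = 0.6554

0.655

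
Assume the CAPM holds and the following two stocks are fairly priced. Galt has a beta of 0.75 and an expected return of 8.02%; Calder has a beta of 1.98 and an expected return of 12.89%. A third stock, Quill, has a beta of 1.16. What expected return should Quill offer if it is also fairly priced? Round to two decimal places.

MRP (SML slope) = (12.89% − 8.02%) / (1.98 − 0.75) = 4.87% / 1.23 = 3.9593%
R_f (intercept) = 8.02% − 0.75 × 3.9593% = 5.0505%
E(R_Quill) = R_f + β × MRP = 5.0505% + 1.16 × 3.9593% = 9.64%

9.64%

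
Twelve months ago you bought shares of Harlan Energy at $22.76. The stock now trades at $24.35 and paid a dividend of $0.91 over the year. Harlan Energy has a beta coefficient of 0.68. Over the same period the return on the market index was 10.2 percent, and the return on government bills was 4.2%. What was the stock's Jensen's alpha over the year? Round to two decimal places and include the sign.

Realised HPR = (P1 + D1 − P0) / P0 = (24.35 + 0.91 − 22.76) / 22.76 = 2.50 / 22.76 = 10.9842%
MRP = 10.2% − 4.2% = 6.00%
CAPM required = R_f + β·MRP = 4.2% + 0.68 × 6.0% = 8.2800%
α = realised − required = 10.9842% − 8.2800% = +2.70%

+2.70%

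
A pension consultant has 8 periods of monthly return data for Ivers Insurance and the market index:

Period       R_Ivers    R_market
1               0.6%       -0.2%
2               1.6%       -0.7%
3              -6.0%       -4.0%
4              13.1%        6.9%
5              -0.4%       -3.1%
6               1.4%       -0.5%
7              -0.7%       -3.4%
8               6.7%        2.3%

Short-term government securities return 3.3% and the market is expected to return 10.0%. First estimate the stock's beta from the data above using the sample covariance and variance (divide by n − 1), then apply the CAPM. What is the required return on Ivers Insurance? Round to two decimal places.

Mean R_i = (0.6 + 1.6 − 6.0 + 13.1 − 0.4 + 1.4 − 0.7 + 6.7) / 8 = 2.0375%
Mean R_m = (-0.2 − 0.7 − 4.0 + 6.9 − 3.1 − 0.5 − 3.4 + 2.3) / 8 = -0.3375%
Σ(R_i − R̄_i)(R_m − R̄_m) = 136.9813  ⇒  Cov = 136.9813 / 7 = 19.5688
Σ(R_m − R̄_m)² = 89.9388  ⇒  Var(R_m) = 89.9388 / 7 = 12.8484
β = Cov / Var(R_m) = 19.5688 / 12.8484 = 1.5231
MRP = 10.0% − 3.3% = 6.70%
E(R) = R_f + β × MRP = 3.3% + 1.5231 × 6.7% = 13.50%

13.50%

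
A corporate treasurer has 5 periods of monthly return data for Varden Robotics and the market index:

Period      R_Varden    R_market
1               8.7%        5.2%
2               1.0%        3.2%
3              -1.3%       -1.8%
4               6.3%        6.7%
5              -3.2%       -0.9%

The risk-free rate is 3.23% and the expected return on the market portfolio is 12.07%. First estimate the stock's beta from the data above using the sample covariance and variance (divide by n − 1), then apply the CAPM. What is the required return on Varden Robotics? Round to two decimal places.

13.96%

Mean R_i = (8.7 + 1.0 − 1.3 + 6.3 − 3.2) / 5 = 2.3000%
Mean R_m = (5.2 + 3.2 − 1.8 + 6.7 − 0.9) / 5 = 2.4800%
Σ(R_i − R̄_i)(R_m − R̄_m) = 67.3500  ⇒  Cov = 67.3500 / 4 = 16.8375
Σ(R_m − R̄_m)² = 55.4680  ⇒  Var(R_m) = 55.4680 / 4 = 13.8670
β = Cov / Var(R_m) = 16.8375 / 13.8670 = 1.2142
MRP = 12.07% − 3.23% = 8.84%
E(R) = R_f + β × MRP = 3.23% + 1.2142 × 8.84% = 13.96%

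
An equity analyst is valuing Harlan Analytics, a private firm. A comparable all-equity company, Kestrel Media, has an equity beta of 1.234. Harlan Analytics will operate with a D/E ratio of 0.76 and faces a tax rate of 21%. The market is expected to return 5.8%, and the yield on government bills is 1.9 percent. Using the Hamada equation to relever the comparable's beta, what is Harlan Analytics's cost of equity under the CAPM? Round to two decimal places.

9.60%

β_L = β_U × [1 + (1 − t)(D/E)] = 1.234 × [1 + (1 − 0.21) × 0.76]
    = 1.234 × [1 + 0.79 × 0.76] = 1.234 × 1.6004 = 1.9749
MRP = 5.8% − 1.9% = 3.90%
E(R) = R_f + β_L × MRP = 1.9% + 1.9749 × 3.9% = 9.60%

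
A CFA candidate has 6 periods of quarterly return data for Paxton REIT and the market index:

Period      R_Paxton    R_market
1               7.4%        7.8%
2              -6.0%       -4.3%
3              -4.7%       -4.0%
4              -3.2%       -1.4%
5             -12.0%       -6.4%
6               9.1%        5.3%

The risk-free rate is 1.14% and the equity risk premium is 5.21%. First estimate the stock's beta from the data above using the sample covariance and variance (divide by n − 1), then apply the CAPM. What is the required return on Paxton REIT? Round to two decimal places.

Mean R_i = (7.4 − 6.0 − 4.7 − 3.2 − 12.0 + 9.1) / 6 = -1.5667%
Mean R_m = (7.8 − 4.3 − 4.0 − 1.4 − 6.4 + 5.3) / 6 = -0.5000%
Σ(R_i − R̄_i)(R_m − R̄_m) = 227.1300  ⇒  Cov = 227.1300 / 5 = 45.4260
Σ(R_m − R̄_m)² = 164.8400  ⇒  Var(R_m) = 164.8400 / 5 = 32.9680
β = Cov / Var(R_m) = 45.4260 / 32.9680 = 1.3779
E(R) = R_f + β × MRP = 1.14% + 1.3779 × 5.21% = 8.32%

8.32%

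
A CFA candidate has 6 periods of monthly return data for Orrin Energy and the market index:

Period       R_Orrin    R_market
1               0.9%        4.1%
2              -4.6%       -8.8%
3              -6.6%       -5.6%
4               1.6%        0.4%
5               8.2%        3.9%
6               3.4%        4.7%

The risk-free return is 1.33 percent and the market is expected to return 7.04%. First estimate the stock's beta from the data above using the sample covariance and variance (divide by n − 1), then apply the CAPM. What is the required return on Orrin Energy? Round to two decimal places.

5.90%

Mean R_i = (0.9 − 4.6 − 6.6 + 1.6 + 8.2 + 3.4) / 6 = 0.4833%
Mean R_m = (4.1 − 8.8 − 5.6 + 0.4 + 3.9 + 4.7) / 6 = -0.2167%
Σ(R_i − R̄_i)(R_m − R̄_m) = 130.3583  ⇒  Cov = 130.3583 / 5 = 26.0717
Σ(R_m − R̄_m)² = 162.7883  ⇒  Var(R_m) = 162.7883 / 5 = 32.5577
β = Cov / Var(R_m) = 26.0717 / 32.5577 = 0.8008
MRP = 7.04% − 1.33% = 5.71%
E(R) = R_f + β × MRP = 1.33% + 0.8008 × 5.71% = 5.90%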